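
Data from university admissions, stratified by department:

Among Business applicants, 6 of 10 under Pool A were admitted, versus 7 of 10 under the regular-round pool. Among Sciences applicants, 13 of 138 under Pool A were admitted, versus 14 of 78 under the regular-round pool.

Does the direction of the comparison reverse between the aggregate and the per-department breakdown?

No

Business: Pool A 6/10 = 60.0%, the regular-round pool 7/10 = 70.0% → the regular-round pool
Sciences: Pool A 13/138 = 9.4%, the regular-round pool 14/78 = 17.9% → the regular-round pool
Overall: Pool A 19/148 = 12.8%, the regular-round pool 21/88 = 23.9% → the regular-round pool
The regular-round pool wins overall and in every department group — no reversal.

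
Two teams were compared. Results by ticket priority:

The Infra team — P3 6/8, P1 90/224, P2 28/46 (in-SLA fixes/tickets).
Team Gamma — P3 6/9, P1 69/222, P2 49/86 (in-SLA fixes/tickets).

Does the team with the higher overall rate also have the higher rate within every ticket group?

Yes

P3: the Infra team 6/8 = 75.0%, Team Gamma 6/9 = 66.7% → the Infra team
P1: the Infra team 90/224 = 40.2%, Team Gamma 69/222 = 31.1% → the Infra team
P2: the Infra team 28/46 = 60.9%, Team Gamma 49/86 = 57.0% → the Infra team
Overall: the Infra team 124/278 = 44.6%, Team Gamma 124/317 = 39.1% → the Infra team
The Infra team wins overall and in every ticket group — no reversal.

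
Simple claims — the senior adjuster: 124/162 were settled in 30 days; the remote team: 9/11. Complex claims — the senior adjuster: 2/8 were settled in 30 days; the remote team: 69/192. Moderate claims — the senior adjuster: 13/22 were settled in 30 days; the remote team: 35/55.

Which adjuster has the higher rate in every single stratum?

Simple: the senior adjuster 124/162 = 76.5%, the remote team 9/11 = 81.8% → the remote team
Complex: the senior adjuster 2/8 = 25.0%, the remote team 69/192 = 35.9% → the remote team
Moderate: the senior adjuster 13/22 = 59.1%, the remote team 35/55 = 63.6% → the remote team
The remote team has the higher rate in all 3 groups.

the remote team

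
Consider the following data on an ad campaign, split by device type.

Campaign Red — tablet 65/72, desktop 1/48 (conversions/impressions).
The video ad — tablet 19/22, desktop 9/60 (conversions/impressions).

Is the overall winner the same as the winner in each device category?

No

Tablet: Campaign Red 65/72 = 90.3%, the video ad 19/22 = 86.4% → Campaign Red
Desktop: Campaign Red 1/48 = 2.1%, the video ad 9/60 = 15.0% → the video ad
Overall: Campaign Red 66/120 = 55.0%, the video ad 28/82 = 34.1% → Campaign Red
Neither sweeps: Campaign Red wins 1 of 2 groups, the video ad wins 1. Campaign Red wins overall but not every group — no Simpson reversal.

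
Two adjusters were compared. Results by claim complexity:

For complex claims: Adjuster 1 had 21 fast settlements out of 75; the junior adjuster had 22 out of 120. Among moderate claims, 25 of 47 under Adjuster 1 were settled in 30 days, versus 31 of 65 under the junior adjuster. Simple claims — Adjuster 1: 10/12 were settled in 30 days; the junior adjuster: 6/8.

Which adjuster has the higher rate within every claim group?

Complex: Adjuster 1 21/75 = 28.0%, the junior adjuster 22/120 = 18.3% → Adjuster 1
Moderate: Adjuster 1 25/47 = 53.2%, the junior adjuster 31/65 = 47.7% → Adjuster 1
Simple: Adjuster 1 10/12 = 83.3%, the junior adjuster 6/8 = 75.0% → Adjuster 1
Adjuster 1 has the higher rate in all 3 groups.

Adjuster 1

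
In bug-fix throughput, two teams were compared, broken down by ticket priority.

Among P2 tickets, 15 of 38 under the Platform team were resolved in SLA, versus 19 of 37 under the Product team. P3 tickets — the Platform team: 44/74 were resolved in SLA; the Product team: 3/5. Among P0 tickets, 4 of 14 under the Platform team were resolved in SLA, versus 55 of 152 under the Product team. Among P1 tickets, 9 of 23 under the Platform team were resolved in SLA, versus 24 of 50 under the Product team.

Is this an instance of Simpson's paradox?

P2: the Platform team 15/38 = 39.5%, the Product team 19/37 = 51.4% → the Product team
P3: the Platform team 44/74 = 59.5%, the Product team 3/5 = 60.0% → the Product team
P0: the Platform team 4/14 = 28.6%, the Product team 55/152 = 36.2% → the Product team
P1: the Platform team 9/23 = 39.1%, the Product team 24/50 = 48.0% → the Product team
Overall: the Platform team 72/149 = 48.3%, the Product team 101/244 = 41.4% → the Platform team
The Product team wins each ticket group but the Platform team wins overall — the comparison reverses. The Product team's tickets skew toward P0, which has a lower base rate.

Yes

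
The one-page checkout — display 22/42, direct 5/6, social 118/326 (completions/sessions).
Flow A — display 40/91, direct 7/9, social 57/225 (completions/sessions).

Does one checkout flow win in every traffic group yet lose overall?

Display: the one-page checkout 22/42 = 52.4%, Flow A 40/91 = 44.0% → the one-page checkout
Direct: the one-page checkout 5/6 = 83.3%, Flow A 7/9 = 77.8% → the one-page checkout
Social: the one-page checkout 118/326 = 36.2%, Flow A 57/225 = 25.3% → the one-page checkout
Overall: the one-page checkout 145/374 = 38.8%, Flow A 104/325 = 32.0% → the one-page checkout
The one-page checkout wins overall and in every traffic group — no reversal.

No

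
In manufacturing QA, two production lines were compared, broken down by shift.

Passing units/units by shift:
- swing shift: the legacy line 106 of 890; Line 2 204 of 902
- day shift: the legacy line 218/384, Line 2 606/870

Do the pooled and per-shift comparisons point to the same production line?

Swing shift: the legacy line 106/890 = 11.9%, Line 2 204/902 = 22.6% → Line 2
Day shift: the legacy line 218/384 = 56.8%, Line 2 606/870 = 69.7% → Line 2
Overall: the legacy line 324/1274 = 25.4%, Line 2 810/1772 = 45.7% → Line 2
Line 2 wins overall and in every shift group — no reversal.

Yes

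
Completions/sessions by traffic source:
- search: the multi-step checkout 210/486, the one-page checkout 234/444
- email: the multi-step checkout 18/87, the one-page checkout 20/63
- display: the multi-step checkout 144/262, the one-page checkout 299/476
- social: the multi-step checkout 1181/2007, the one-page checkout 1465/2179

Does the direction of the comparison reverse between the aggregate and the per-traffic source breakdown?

No

Search: the multi-step checkout 210/486 = 43.2%, the one-page checkout 234/444 = 52.7% → the one-page checkout
Email: the multi-step checkout 18/87 = 20.7%, the one-page checkout 20/63 = 31.7% → the one-page checkout
Display: the multi-step checkout 144/262 = 55.0%, the one-page checkout 299/476 = 62.8% → the one-page checkout
Social: the multi-step checkout 1181/2007 = 58.8%, the one-page checkout 1465/2179 = 67.2% → the one-page checkout
Overall: the multi-step checkout 1553/2842 = 54.6%, the one-page checkout 2018/3162 = 63.8% → the one-page checkout
The one-page checkout wins overall and in every traffic group — no reversal.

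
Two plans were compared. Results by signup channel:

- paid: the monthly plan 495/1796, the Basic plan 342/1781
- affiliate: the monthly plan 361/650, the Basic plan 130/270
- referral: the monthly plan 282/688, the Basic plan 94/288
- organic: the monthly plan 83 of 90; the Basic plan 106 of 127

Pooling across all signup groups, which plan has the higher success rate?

the monthly plan

Paid: the monthly plan 495/1796 = 27.6%, the Basic plan 342/1781 = 19.2% → the monthly plan
Affiliate: the monthly plan 361/650 = 55.5%, the Basic plan 130/270 = 48.1% → the monthly plan
Referral: the monthly plan 282/688 = 41.0%, the Basic plan 94/288 = 32.6% → the monthly plan
Organic: the monthly plan 83/90 = 92.2%, the Basic plan 106/127 = 83.5% → the monthly plan
Overall: the monthly plan 1221/3224 = 37.9%, the Basic plan 672/2466 = 27.3% → the monthly plan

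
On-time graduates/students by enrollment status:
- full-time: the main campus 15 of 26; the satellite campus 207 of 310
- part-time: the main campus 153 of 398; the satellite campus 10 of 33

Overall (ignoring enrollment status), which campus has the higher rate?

Full-time: the main campus 15/26 = 57.7%, the satellite campus 207/310 = 66.8% → the satellite campus
Part-time: the main campus 153/398 = 38.4%, the satellite campus 10/33 = 30.3% → the main campus
Overall: the main campus 168/424 = 39.6%, the satellite campus 217/343 = 63.3% → the satellite campus
(Neither sweeps every enrollment group, but the satellite campus has the higher pooled rate.)

the satellite campus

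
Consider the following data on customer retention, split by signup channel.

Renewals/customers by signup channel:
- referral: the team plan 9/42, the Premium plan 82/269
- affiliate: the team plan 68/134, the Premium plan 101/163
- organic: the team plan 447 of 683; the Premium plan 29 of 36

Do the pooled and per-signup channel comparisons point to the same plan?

Referral: the team plan 9/42 = 21.4%, the Premium plan 82/269 = 30.5% → the Premium plan
Affiliate: the team plan 68/134 = 50.7%, the Premium plan 101/163 = 62.0% → the Premium plan
Organic: the team plan 447/683 = 65.4%, the Premium plan 29/36 = 80.6% → the Premium plan
Overall: the team plan 524/859 = 61.0%, the Premium plan 212/468 = 45.3% → the team plan
The Premium plan wins each signup group but the team plan wins overall — the comparison reverses. The Premium plan's customers skew toward referral, which has a lower base rate.

No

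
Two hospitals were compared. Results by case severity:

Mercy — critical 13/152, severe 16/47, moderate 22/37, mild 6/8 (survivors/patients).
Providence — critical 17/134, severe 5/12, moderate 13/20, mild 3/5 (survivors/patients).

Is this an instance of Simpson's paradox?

No

Critical: Mercy 13/152 = 8.6%, Providence 17/134 = 12.7% → Providence
Severe: Mercy 16/47 = 34.0%, Providence 5/12 = 41.7% → Providence
Moderate: Mercy 22/37 = 59.5%, Providence 13/20 = 65.0% → Providence
Mild: Mercy 6/8 = 75.0%, Providence 3/5 = 60.0% → Mercy
Overall: Mercy 57/244 = 23.4%, Providence 38/171 = 22.2% → Mercy
Neither sweeps: Mercy wins 1 of 4 groups, Providence wins 3. Mercy wins overall but not every group — no Simpson reversal.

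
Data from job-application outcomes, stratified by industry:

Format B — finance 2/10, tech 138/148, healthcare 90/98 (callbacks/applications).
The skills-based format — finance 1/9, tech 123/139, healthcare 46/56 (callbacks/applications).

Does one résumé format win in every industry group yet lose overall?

No

Finance: Format B 2/10 = 20.0%, the skills-based format 1/9 = 11.1% → Format B
Tech: Format B 138/148 = 93.2%, the skills-based format 123/139 = 88.5% → Format B
Healthcare: Format B 90/98 = 91.8%, the skills-based format 46/56 = 82.1% → Format B
Overall: Format B 230/256 = 89.8%, the skills-based format 170/204 = 83.3% → Format B
Format B wins overall and in every industry group — no reversal.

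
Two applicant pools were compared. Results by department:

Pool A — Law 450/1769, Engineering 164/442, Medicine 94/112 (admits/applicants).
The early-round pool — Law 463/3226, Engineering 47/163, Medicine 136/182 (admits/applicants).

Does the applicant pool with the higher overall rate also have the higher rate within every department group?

Law: Pool A 450/1769 = 25.4%, the early-round pool 463/3226 = 14.4% → Pool A
Engineering: Pool A 164/442 = 37.1%, the early-round pool 47/163 = 28.8% → Pool A
Medicine: Pool A 94/112 = 83.9%, the early-round pool 136/182 = 74.7% → Pool A
Overall: Pool A 708/2323 = 30.5%, the early-round pool 646/3571 = 18.1% → Pool A
Pool A wins overall and in every department group — no reversal.

Yes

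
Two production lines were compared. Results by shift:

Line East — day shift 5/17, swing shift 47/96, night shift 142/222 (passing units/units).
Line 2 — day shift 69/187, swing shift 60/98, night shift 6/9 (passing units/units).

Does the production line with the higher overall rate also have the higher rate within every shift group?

Day shift: Line East 5/17 = 29.4%, Line 2 69/187 = 36.9% → Line 2
Swing shift: Line East 47/96 = 49.0%, Line 2 60/98 = 61.2% → Line 2
Night shift: Line East 142/222 = 64.0%, Line 2 6/9 = 66.7% → Line 2
Overall: Line East 194/335 = 57.9%, Line 2 135/294 = 45.9% → Line East
Line 2 wins each shift group but Line East wins overall — the comparison reverses. Line 2's units skew toward day shift, which has a lower base rate.

No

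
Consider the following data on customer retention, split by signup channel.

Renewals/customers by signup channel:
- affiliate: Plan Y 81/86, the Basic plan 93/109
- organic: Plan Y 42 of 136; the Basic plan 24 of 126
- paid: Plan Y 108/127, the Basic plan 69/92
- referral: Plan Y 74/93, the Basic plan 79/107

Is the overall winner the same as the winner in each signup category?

Yes

Affiliate: Plan Y 81/86 = 94.2%, the Basic plan 93/109 = 85.3% → Plan Y
Organic: Plan Y 42/136 = 30.9%, the Basic plan 24/126 = 19.0% → Plan Y
Paid: Plan Y 108/127 = 85.0%, the Basic plan 69/92 = 75.0% → Plan Y
Referral: Plan Y 74/93 = 79.6%, the Basic plan 79/107 = 73.8% → Plan Y
Overall: Plan Y 305/442 = 69.0%, the Basic plan 265/434 = 61.1% → Plan Y
Plan Y wins overall and in every signup group — no reversal.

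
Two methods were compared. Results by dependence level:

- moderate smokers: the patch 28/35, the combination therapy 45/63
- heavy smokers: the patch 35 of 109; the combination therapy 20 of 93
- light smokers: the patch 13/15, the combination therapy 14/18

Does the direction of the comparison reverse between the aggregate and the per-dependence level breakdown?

Moderate smokers: the patch 28/35 = 80.0%, the combination therapy 45/63 = 71.4% → the patch
Heavy smokers: the patch 35/109 = 32.1%, the combination therapy 20/93 = 21.5% → the patch
Light smokers: the patch 13/15 = 86.7%, the combination therapy 14/18 = 77.8% → the patch
Overall: the patch 76/159 = 47.8%, the combination therapy 79/174 = 45.4% → the patch
The patch wins overall and in every dependence group — no reversal.

No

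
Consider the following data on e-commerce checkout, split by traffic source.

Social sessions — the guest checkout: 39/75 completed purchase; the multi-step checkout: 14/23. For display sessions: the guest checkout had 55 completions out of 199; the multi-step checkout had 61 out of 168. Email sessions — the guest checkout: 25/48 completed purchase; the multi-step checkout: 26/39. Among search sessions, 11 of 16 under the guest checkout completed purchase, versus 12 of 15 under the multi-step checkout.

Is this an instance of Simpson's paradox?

Social: the guest checkout 39/75 = 52.0%, the multi-step checkout 14/23 = 60.9% → the multi-step checkout
Display: the guest checkout 55/199 = 27.6%, the multi-step checkout 61/168 = 36.3% → the multi-step checkout
Email: the guest checkout 25/48 = 52.1%, the multi-step checkout 26/39 = 66.7% → the multi-step checkout
Search: the guest checkout 11/16 = 68.8%, the multi-step checkout 12/15 = 80.0% → the multi-step checkout
Overall: the guest checkout 130/338 = 38.5%, the multi-step checkout 113/245 = 46.1% → the multi-step checkout
The multi-step checkout wins overall and in every traffic group — no reversal.

No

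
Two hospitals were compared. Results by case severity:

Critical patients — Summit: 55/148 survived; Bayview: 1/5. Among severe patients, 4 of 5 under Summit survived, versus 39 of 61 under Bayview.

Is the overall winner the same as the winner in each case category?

No

Critical: Summit 55/148 = 37.2%, Bayview 1/5 = 20.0% → Summit
Severe: Summit 4/5 = 80.0%, Bayview 39/61 = 63.9% → Summit
Overall: Summit 59/153 = 38.6%, Bayview 40/66 = 60.6% → Bayview
Summit wins each case group but Bayview wins overall — the comparison reverses. Summit's patients skew toward critical, which has a lower base rate.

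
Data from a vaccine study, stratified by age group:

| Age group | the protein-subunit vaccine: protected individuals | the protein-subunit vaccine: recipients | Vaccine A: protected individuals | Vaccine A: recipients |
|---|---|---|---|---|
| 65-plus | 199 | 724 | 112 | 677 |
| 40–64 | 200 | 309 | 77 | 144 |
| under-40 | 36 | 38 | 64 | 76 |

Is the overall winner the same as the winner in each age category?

65-plus: the protein-subunit vaccine 199/724 = 27.5%, Vaccine A 112/677 = 16.5% → the protein-subunit vaccine
40–64: the protein-subunit vaccine 200/309 = 64.7%, Vaccine A 77/144 = 53.5% → the protein-subunit vaccine
Under-40: the protein-subunit vaccine 36/38 = 94.7%, Vaccine A 64/76 = 84.2% → the protein-subunit vaccine
Overall: the protein-subunit vaccine 435/1071 = 40.6%, Vaccine A 253/897 = 28.2% → the protein-subunit vaccine
The protein-subunit vaccine wins overall and in every age group — no reversal.

Yes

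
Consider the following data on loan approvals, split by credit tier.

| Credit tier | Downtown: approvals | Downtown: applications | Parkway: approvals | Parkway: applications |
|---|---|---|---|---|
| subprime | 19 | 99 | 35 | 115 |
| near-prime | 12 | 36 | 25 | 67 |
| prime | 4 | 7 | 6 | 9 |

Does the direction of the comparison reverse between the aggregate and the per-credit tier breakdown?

Subprime: Downtown 19/99 = 19.2%, Parkway 35/115 = 30.4% → Parkway
Near-prime: Downtown 12/36 = 33.3%, Parkway 25/67 = 37.3% → Parkway
Prime: Downtown 4/7 = 57.1%, Parkway 6/9 = 66.7% → Parkway
Overall: Downtown 35/142 = 24.6%, Parkway 66/191 = 34.6% → Parkway
Parkway wins overall and in every credit group — no reversal.

No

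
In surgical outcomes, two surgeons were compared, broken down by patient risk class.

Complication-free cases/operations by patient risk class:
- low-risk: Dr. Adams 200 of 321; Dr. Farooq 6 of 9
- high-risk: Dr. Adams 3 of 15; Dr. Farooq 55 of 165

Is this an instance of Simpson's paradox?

Low-risk: Dr. Adams 200/321 = 62.3%, Dr. Farooq 6/9 = 66.7% → Dr. Farooq
High-risk: Dr. Adams 3/15 = 20.0%, Dr. Farooq 55/165 = 33.3% → Dr. Farooq
Overall: Dr. Adams 203/336 = 60.4%, Dr. Farooq 61/174 = 35.1% → Dr. Adams
Dr. Farooq wins each patient risk group but Dr. Adams wins overall — the comparison reverses. Dr. Farooq's operations skew toward high-risk, which has a lower base rate.

Yes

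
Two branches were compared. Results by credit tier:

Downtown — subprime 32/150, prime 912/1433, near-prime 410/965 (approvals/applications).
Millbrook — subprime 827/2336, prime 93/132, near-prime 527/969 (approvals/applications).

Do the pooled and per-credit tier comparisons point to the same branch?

Subprime: Downtown 32/150 = 21.3%, Millbrook 827/2336 = 35.4% → Millbrook
Prime: Downtown 912/1433 = 63.6%, Millbrook 93/132 = 70.5% → Millbrook
Near-prime: Downtown 410/965 = 42.5%, Millbrook 527/969 = 54.4% → Millbrook
Overall: Downtown 1354/2548 = 53.1%, Millbrook 1447/3437 = 42.1% → Downtown
Millbrook wins each credit group but Downtown wins overall — the comparison reverses. Millbrook's applications skew toward subprime, which has a lower base rate.

No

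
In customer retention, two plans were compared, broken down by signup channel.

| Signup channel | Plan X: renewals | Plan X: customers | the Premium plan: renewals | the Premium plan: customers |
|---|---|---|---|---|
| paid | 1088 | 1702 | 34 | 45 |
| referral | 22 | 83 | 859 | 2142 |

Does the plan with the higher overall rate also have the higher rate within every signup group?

Paid: Plan X 1088/1702 = 63.9%, the Premium plan 34/45 = 75.6% → the Premium plan
Referral: Plan X 22/83 = 26.5%, the Premium plan 859/2142 = 40.1% → the Premium plan
Overall: Plan X 1110/1785 = 62.2%, the Premium plan 893/2187 = 40.8% → Plan X
The Premium plan wins each signup group but Plan X wins overall — the comparison reverses. The Premium plan's customers skew toward referral, which has a lower base rate.

No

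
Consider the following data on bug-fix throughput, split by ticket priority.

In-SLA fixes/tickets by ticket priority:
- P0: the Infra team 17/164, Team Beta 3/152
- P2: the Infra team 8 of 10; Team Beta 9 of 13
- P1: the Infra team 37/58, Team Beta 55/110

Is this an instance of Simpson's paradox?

No

P0: the Infra team 17/164 = 10.4%, Team Beta 3/152 = 2.0% → the Infra team
P2: the Infra team 8/10 = 80.0%, Team Beta 9/13 = 69.2% → the Infra team
P1: the Infra team 37/58 = 63.8%, Team Beta 55/110 = 50.0% → the Infra team
Overall: the Infra team 62/232 = 26.7%, Team Beta 67/275 = 24.4% → the Infra team
The Infra team wins overall and in every ticket group — no reversal.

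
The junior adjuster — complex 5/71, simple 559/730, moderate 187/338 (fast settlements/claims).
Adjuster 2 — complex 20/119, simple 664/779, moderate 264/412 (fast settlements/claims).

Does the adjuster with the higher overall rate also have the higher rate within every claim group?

Yes

Complex: the junior adjuster 5/71 = 7.0%, Adjuster 2 20/119 = 16.8% → Adjuster 2
Simple: the junior adjuster 559/730 = 76.6%, Adjuster 2 664/779 = 85.2% → Adjuster 2
Moderate: the junior adjuster 187/338 = 55.3%, Adjuster 2 264/412 = 64.1% → Adjuster 2
Overall: the junior adjuster 751/1139 = 65.9%, Adjuster 2 948/1310 = 72.4% → Adjuster 2
Adjuster 2 wins overall and in every claim group — no reversal.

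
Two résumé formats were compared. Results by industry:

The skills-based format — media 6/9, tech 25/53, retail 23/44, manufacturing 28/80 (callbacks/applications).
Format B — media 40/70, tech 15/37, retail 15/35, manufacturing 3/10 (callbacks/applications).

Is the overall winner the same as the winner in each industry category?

No

Media: the skills-based format 6/9 = 66.7%, Format B 40/70 = 57.1% → the skills-based format
Tech: the skills-based format 25/53 = 47.2%, Format B 15/37 = 40.5% → the skills-based format
Retail: the skills-based format 23/44 = 52.3%, Format B 15/35 = 42.9% → the skills-based format
Manufacturing: the skills-based format 28/80 = 35.0%, Format B 3/10 = 30.0% → the skills-based format
Overall: the skills-based format 82/186 = 44.1%, Format B 73/152 = 48.0% → Format B
The skills-based format wins each industry group but Format B wins overall — the comparison reverses. The skills-based format's applications skew toward manufacturing, which has a lower base rate.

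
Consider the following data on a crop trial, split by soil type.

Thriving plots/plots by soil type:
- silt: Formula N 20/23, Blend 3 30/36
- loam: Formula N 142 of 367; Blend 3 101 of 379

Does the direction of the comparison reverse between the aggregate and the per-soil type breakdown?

No

Silt: Formula N 20/23 = 87.0%, Blend 3 30/36 = 83.3% → Formula N
Loam: Formula N 142/367 = 38.7%, Blend 3 101/379 = 26.6% → Formula N
Overall: Formula N 162/390 = 41.5%, Blend 3 131/415 = 31.6% → Formula N
Formula N wins overall and in every soil group — no reversal.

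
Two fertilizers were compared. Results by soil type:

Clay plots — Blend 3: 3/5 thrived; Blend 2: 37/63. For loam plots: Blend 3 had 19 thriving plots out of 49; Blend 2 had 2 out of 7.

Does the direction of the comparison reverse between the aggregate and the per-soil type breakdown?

Yes

Clay: Blend 3 3/5 = 60.0%, Blend 2 37/63 = 58.7% → Blend 3
Loam: Blend 3 19/49 = 38.8%, Blend 2 2/7 = 28.6% → Blend 3
Overall: Blend 3 22/54 = 40.7%, Blend 2 39/70 = 55.7% → Blend 2
Blend 3 wins each soil group but Blend 2 wins overall — the comparison reverses. Blend 3's plots skew toward loam, which has a lower base rate.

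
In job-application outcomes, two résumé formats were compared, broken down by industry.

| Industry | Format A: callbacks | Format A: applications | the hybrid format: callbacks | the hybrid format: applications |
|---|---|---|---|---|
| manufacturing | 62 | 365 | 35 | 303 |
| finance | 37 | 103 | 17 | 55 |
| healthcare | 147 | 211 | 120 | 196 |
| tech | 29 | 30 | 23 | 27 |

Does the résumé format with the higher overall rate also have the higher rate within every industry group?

Yes

Manufacturing: Format A 62/365 = 17.0%, the hybrid format 35/303 = 11.6% → Format A
Finance: Format A 37/103 = 35.9%, the hybrid format 17/55 = 30.9% → Format A
Healthcare: Format A 147/211 = 69.7%, the hybrid format 120/196 = 61.2% → Format A
Tech: Format A 29/30 = 96.7%, the hybrid format 23/27 = 85.2% → Format A
Overall: Format A 275/709 = 38.8%, the hybrid format 195/581 = 33.6% → Format A
Format A wins overall and in every industry group — no reversal.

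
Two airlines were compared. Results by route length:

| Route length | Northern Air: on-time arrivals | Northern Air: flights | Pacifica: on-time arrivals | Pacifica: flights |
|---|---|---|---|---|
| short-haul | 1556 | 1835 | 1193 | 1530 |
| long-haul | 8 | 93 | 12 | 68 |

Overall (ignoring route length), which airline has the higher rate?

Short-haul: Northern Air 1556/1835 = 84.8%, Pacifica 1193/1530 = 78.0% → Northern Air
Long-haul: Northern Air 8/93 = 8.6%, Pacifica 12/68 = 17.6% → Pacifica
Overall: Northern Air 1564/1928 = 81.1%, Pacifica 1205/1598 = 75.4% → Northern Air
(Neither sweeps every route group, but Northern Air has the higher pooled rate.)

Northern Air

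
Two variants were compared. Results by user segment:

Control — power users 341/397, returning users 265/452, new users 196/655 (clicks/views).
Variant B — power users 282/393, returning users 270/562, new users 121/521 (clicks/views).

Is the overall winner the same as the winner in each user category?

Power users: Control 341/397 = 85.9%, Variant B 282/393 = 71.8% → Control
Returning users: Control 265/452 = 58.6%, Variant B 270/562 = 48.0% → Control
New users: Control 196/655 = 29.9%, Variant B 121/521 = 23.2% → Control
Overall: Control 802/1504 = 53.3%, Variant B 673/1476 = 45.6% → Control
Control wins overall and in every user group — no reversal.

Yes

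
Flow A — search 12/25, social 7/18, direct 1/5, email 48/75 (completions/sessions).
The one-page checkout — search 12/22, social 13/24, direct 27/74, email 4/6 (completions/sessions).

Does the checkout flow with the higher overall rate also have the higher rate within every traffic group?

Search: Flow A 12/25 = 48.0%, the one-page checkout 12/22 = 54.5% → the one-page checkout
Social: Flow A 7/18 = 38.9%, the one-page checkout 13/24 = 54.2% → the one-page checkout
Direct: Flow A 1/5 = 20.0%, the one-page checkout 27/74 = 36.5% → the one-page checkout
Email: Flow A 48/75 = 64.0%, the one-page checkout 4/6 = 66.7% → the one-page checkout
Overall: Flow A 68/123 = 55.3%, the one-page checkout 56/126 = 44.4% → Flow A
The one-page checkout wins each traffic group but Flow A wins overall — the comparison reverses. The one-page checkout's sessions skew toward direct, which has a lower base rate.

No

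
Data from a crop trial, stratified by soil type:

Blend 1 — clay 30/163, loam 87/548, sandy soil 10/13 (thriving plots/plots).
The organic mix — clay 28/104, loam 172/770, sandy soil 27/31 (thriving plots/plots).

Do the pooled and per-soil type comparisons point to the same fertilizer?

Clay: Blend 1 30/163 = 18.4%, the organic mix 28/104 = 26.9% → the organic mix
Loam: Blend 1 87/548 = 15.9%, the organic mix 172/770 = 22.3% → the organic mix
Sandy soil: Blend 1 10/13 = 76.9%, the organic mix 27/31 = 87.1% → the organic mix
Overall: Blend 1 127/724 = 17.5%, the organic mix 227/905 = 25.1% → the organic mix
The organic mix wins overall and in every soil group — no reversal.

Yes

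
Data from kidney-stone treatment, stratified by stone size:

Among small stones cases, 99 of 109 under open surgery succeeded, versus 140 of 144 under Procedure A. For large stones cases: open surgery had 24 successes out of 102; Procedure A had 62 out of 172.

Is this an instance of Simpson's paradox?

Small stones: open surgery 99/109 = 90.8%, Procedure A 140/144 = 97.2% → Procedure A
Large stones: open surgery 24/102 = 23.5%, Procedure A 62/172 = 36.0% → Procedure A
Overall: open surgery 123/211 = 58.3%, Procedure A 202/316 = 63.9% → Procedure A
Procedure A wins overall and in every stone group — no reversal.

No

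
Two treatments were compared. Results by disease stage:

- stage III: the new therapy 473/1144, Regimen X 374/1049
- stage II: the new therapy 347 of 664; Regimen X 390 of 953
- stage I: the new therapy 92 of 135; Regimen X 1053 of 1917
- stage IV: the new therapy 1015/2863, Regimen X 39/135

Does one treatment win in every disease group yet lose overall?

Yes

Stage III: the new therapy 473/1144 = 41.3%, Regimen X 374/1049 = 35.7% → the new therapy
Stage II: the new therapy 347/664 = 52.3%, Regimen X 390/953 = 40.9% → the new therapy
Stage I: the new therapy 92/135 = 68.1%, Regimen X 1053/1917 = 54.9% → the new therapy
Stage IV: the new therapy 1015/2863 = 35.5%, Regimen X 39/135 = 28.9% → the new therapy
Overall: the new therapy 1927/4806 = 40.1%, Regimen X 1856/4054 = 45.8% → Regimen X
The new therapy wins each disease group but Regimen X wins overall — the comparison reverses. The new therapy's patients skew toward stage IV, which has a lower base rate.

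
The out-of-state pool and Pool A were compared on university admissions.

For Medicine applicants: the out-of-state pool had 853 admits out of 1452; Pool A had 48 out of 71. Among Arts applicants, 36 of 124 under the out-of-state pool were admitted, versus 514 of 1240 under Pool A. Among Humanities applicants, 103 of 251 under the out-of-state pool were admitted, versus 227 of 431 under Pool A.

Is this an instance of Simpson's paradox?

Yes

Medicine: the out-of-state pool 853/1452 = 58.7%, Pool A 48/71 = 67.6% → Pool A
Arts: the out-of-state pool 36/124 = 29.0%, Pool A 514/1240 = 41.5% → Pool A
Humanities: the out-of-state pool 103/251 = 41.0%, Pool A 227/431 = 52.7% → Pool A
Overall: the out-of-state pool 992/1827 = 54.3%, Pool A 789/1742 = 45.3% → the out-of-state pool
Pool A wins each department group but the out-of-state pool wins overall — the comparison reverses. Pool A's applicants skew toward Arts, which has a lower base rate.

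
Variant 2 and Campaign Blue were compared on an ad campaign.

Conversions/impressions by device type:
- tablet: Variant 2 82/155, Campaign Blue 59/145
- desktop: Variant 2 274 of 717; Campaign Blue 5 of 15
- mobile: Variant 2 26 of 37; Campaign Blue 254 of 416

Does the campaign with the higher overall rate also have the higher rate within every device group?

No

Tablet: Variant 2 82/155 = 52.9%, Campaign Blue 59/145 = 40.7% → Variant 2
Desktop: Variant 2 274/717 = 38.2%, Campaign Blue 5/15 = 33.3% → Variant 2
Mobile: Variant 2 26/37 = 70.3%, Campaign Blue 254/416 = 61.1% → Variant 2
Overall: Variant 2 382/909 = 42.0%, Campaign Blue 318/576 = 55.2% → Campaign Blue
Variant 2 wins each device group but Campaign Blue wins overall — the comparison reverses. Variant 2's impressions skew toward desktop, which has a lower base rate.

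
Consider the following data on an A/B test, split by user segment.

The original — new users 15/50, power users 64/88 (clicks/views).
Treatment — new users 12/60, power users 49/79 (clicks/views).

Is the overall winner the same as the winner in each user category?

Yes

New users: the original 15/50 = 30.0%, Treatment 12/60 = 20.0% → the original
Power users: the original 64/88 = 72.7%, Treatment 49/79 = 62.0% → the original
Overall: the original 79/138 = 57.2%, Treatment 61/139 = 43.9% → the original
The original wins overall and in every user group — no reversal.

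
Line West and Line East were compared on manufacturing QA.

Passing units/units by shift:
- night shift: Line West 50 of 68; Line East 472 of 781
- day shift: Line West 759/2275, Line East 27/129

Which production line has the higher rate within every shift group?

Night shift: Line West 50/68 = 73.5%, Line East 472/781 = 60.4% → Line West
Day shift: Line West 759/2275 = 33.4%, Line East 27/129 = 20.9% → Line West
Line West has the higher rate in both groups.

Line West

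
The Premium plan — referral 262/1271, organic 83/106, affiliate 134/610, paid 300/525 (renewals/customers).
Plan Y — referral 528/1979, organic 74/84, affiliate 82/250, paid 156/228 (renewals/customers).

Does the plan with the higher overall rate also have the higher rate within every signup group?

Referral: the Premium plan 262/1271 = 20.6%, Plan Y 528/1979 = 26.7% → Plan Y
Organic: the Premium plan 83/106 = 78.3%, Plan Y 74/84 = 88.1% → Plan Y
Affiliate: the Premium plan 134/610 = 22.0%, Plan Y 82/250 = 32.8% → Plan Y
Paid: the Premium plan 300/525 = 57.1%, Plan Y 156/228 = 68.4% → Plan Y
Overall: the Premium plan 779/2512 = 31.0%, Plan Y 840/2541 = 33.1% → Plan Y
Plan Y wins overall and in every signup group — no reversal.

Yes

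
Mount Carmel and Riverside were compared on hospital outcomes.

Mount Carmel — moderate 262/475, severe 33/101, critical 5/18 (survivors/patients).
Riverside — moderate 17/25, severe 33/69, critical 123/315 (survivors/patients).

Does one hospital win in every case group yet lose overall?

Yes

Moderate: Mount Carmel 262/475 = 55.2%, Riverside 17/25 = 68.0% → Riverside
Severe: Mount Carmel 33/101 = 32.7%, Riverside 33/69 = 47.8% → Riverside
Critical: Mount Carmel 5/18 = 27.8%, Riverside 123/315 = 39.0% → Riverside
Overall: Mount Carmel 300/594 = 50.5%, Riverside 173/409 = 42.3% → Mount Carmel
Riverside wins each case group but Mount Carmel wins overall — the comparison reverses. Riverside's patients skew toward critical, which has a lower base rate.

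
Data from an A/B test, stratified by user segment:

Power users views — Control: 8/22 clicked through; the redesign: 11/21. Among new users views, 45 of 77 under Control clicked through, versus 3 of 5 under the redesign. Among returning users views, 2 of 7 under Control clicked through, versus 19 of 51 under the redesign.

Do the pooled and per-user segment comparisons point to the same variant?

Power users: Control 8/22 = 36.4%, the redesign 11/21 = 52.4% → the redesign
New users: Control 45/77 = 58.4%, the redesign 3/5 = 60.0% → the redesign
Returning users: Control 2/7 = 28.6%, the redesign 19/51 = 37.3% → the redesign
Overall: Control 55/106 = 51.9%, the redesign 33/77 = 42.9% → Control
The redesign wins each user group but Control wins overall — the comparison reverses. The redesign's views skew toward returning users, which has a lower base rate.

No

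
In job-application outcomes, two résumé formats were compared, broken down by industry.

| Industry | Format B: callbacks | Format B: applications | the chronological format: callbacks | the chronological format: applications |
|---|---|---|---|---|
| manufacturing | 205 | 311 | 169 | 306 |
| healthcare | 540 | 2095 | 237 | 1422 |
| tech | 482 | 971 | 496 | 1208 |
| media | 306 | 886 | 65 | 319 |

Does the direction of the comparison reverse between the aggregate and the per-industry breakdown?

Manufacturing: Format B 205/311 = 65.9%, the chronological format 169/306 = 55.2% → Format B
Healthcare: Format B 540/2095 = 25.8%, the chronological format 237/1422 = 16.7% → Format B
Tech: Format B 482/971 = 49.6%, the chronological format 496/1208 = 41.1% → Format B
Media: Format B 306/886 = 34.5%, the chronological format 65/319 = 20.4% → Format B
Overall: Format B 1533/4263 = 36.0%, the chronological format 967/3255 = 29.7% → Format B
Format B wins overall and in every industry group — no reversal.

No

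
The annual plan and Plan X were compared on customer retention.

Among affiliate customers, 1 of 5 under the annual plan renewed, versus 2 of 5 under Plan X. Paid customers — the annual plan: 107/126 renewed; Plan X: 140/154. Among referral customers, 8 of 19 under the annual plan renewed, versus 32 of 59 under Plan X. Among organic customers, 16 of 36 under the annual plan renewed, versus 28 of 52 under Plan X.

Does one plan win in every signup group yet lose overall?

No

Affiliate: the annual plan 1/5 = 20.0%, Plan X 2/5 = 40.0% → Plan X
Paid: the annual plan 107/126 = 84.9%, Plan X 140/154 = 90.9% → Plan X
Referral: the annual plan 8/19 = 42.1%, Plan X 32/59 = 54.2% → Plan X
Organic: the annual plan 16/36 = 44.4%, Plan X 28/52 = 53.8% → Plan X
Overall: the annual plan 132/186 = 71.0%, Plan X 202/270 = 74.8% → Plan X
Plan X wins overall and in every signup group — no reversal.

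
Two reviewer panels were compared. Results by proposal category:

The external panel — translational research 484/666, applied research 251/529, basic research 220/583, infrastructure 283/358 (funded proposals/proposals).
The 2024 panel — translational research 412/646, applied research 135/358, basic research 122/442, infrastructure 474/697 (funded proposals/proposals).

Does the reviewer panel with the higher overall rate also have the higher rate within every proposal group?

Translational research: the external panel 484/666 = 72.7%, the 2024 panel 412/646 = 63.8% → the external panel
Applied research: the external panel 251/529 = 47.4%, the 2024 panel 135/358 = 37.7% → the external panel
Basic research: the external panel 220/583 = 37.7%, the 2024 panel 122/442 = 27.6% → the external panel
Infrastructure: the external panel 283/358 = 79.1%, the 2024 panel 474/697 = 68.0% → the external panel
Overall: the external panel 1238/2136 = 58.0%, the 2024 panel 1143/2143 = 53.3% → the external panel
The external panel wins overall and in every proposal group — no reversal.

Yes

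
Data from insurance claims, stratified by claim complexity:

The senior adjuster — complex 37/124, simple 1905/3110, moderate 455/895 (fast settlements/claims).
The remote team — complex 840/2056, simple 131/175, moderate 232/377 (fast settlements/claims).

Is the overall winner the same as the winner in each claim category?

Complex: the senior adjuster 37/124 = 29.8%, the remote team 840/2056 = 40.9% → the remote team
Simple: the senior adjuster 1905/3110 = 61.3%, the remote team 131/175 = 74.9% → the remote team
Moderate: the senior adjuster 455/895 = 50.8%, the remote team 232/377 = 61.5% → the remote team
Overall: the senior adjuster 2397/4129 = 58.1%, the remote team 1203/2608 = 46.1% → the senior adjuster
The remote team wins each claim group but the senior adjuster wins overall — the comparison reverses. The remote team's claims skew toward complex, which has a lower base rate.

No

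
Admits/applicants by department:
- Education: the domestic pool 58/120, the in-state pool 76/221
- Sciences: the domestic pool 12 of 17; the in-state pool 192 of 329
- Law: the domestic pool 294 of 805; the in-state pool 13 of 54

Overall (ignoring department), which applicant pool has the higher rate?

the in-state pool

Education: the domestic pool 58/120 = 48.3%, the in-state pool 76/221 = 34.4% → the domestic pool
Sciences: the domestic pool 12/17 = 70.6%, the in-state pool 192/329 = 58.4% → the domestic pool
Law: the domestic pool 294/805 = 36.5%, the in-state pool 13/54 = 24.1% → the domestic pool
Overall: the domestic pool 364/942 = 38.6%, the in-state pool 281/604 = 46.5% → the in-state pool
(The domestic pool wins every department group but the in-state pool wins overall — the domestic pool's applicants skew toward the low-rate Law group.)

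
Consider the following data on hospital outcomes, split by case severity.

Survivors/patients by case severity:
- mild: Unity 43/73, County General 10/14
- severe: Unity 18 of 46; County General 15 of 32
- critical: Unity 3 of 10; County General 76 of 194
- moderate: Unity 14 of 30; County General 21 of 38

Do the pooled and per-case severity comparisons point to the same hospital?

Mild: Unity 43/73 = 58.9%, County General 10/14 = 71.4% → County General
Severe: Unity 18/46 = 39.1%, County General 15/32 = 46.9% → County General
Critical: Unity 3/10 = 30.0%, County General 76/194 = 39.2% → County General
Moderate: Unity 14/30 = 46.7%, County General 21/38 = 55.3% → County General
Overall: Unity 78/159 = 49.1%, County General 122/278 = 43.9% → Unity
County General wins each case group but Unity wins overall — the comparison reverses. County General's patients skew toward critical, which has a lower base rate.

No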